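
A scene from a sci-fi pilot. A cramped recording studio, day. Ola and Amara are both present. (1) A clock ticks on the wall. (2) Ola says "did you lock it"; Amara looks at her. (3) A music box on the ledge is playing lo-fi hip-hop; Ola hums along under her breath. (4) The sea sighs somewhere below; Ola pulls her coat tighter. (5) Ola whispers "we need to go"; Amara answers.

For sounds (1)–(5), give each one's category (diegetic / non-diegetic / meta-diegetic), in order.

diegetic, diegetic, diegetic, diegetic, diegetic

(1) a clock is a real object/event in the scene's world → diegetic.
Sound (2): Ola is a character speaking aloud in the scene, so diegetic.
Sound (3): source music from a music box, which exists in the story world, so diegetic.
Sound (4): the sea is part of the location's real environment, so diegetic.
(5) is diegetic: Ola is a character speaking aloud in the scene.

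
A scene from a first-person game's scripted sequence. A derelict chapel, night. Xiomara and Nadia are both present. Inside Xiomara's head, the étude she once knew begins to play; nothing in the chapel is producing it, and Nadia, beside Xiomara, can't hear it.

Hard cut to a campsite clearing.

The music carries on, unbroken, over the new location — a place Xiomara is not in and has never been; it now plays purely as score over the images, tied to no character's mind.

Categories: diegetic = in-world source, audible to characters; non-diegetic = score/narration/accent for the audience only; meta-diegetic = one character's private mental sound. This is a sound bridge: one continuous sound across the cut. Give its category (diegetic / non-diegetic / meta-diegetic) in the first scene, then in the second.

Scene one: the music exists only inside Xiomara's mind; Nadia can't hear it → meta-diegetic.
Scene two: it's detached from Xiomara entirely and plays over unrelated images with no in-world source — conventional underscore → non-diegetic.

meta-diegetic, non-diegetic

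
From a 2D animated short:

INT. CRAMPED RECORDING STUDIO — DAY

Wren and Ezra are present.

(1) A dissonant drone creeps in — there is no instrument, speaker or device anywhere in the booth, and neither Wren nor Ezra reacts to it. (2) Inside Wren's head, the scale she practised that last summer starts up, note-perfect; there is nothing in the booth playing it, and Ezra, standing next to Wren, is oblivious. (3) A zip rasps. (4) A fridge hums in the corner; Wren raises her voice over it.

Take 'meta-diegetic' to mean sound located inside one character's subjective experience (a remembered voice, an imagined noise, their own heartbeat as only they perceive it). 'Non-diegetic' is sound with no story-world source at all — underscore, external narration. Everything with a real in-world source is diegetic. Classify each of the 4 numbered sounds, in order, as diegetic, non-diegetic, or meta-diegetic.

(1) score with no on-screen or off-screen source; it exists for the audience alone → non-diegetic.
Sound (2): it lives in Wren's subjectivity, not in the booth, so meta-diegetic.
(3) is diegetic: a zip is a real object/event in the scene's world.
(4) a fridge is part of the location's real environment → diegetic.

non-diegetic, meta-diegetic, diegetic, diegetic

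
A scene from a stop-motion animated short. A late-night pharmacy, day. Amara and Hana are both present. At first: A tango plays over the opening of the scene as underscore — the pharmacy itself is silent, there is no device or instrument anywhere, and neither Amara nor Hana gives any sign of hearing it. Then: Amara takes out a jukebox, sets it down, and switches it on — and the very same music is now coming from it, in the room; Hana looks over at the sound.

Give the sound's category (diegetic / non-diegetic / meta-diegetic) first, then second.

non-diegetic, diegetic

First: no in-world source exists and no character can hear it — underscore → non-diegetic.
Second: a jukebox is now a real source in the story world and the characters hear it → diegetic.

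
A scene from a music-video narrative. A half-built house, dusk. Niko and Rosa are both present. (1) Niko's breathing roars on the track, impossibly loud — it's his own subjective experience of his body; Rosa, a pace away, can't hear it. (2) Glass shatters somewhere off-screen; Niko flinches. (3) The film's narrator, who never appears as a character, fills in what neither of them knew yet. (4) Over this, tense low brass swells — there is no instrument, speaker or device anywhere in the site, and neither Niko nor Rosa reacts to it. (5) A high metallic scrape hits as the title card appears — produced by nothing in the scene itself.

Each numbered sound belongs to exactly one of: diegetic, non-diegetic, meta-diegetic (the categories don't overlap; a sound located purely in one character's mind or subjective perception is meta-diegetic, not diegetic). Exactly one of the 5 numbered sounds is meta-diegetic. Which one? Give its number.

1

(1) point-of-audition from inside Niko's body; not a sound in the room → meta-diegetic.
(2) is diegetic: the sound comes from glass physically present in the location.
(3) external voice-over — not a character, not heard by anyone in the scene → non-diegetic.
(4) is non-diegetic: it has no source in the story world and no character can hear it — it's underscore.
Sound (5): it's a sound-design accent with no in-world source; no one in the scene can hear it, so non-diegetic.
Only (1) is meta-diegetic.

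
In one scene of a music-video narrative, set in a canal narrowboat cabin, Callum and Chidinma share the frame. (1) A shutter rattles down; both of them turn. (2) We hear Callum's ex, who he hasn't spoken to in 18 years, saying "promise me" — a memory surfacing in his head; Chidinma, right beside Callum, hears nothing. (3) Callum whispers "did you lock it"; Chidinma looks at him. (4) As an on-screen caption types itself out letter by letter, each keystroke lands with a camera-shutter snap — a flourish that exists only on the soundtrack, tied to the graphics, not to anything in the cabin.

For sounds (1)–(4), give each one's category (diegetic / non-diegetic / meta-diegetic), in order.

diegetic, meta-diegetic, diegetic, non-diegetic

(1) an in-world source (a shutter); characters could hear it → diegetic.
(2) the voice is a memory playing only inside Callum's mind; Chidinma can't hear it → meta-diegetic.
Sound (3): spoken by a character present in the story world, so diegetic.
Sound (4): it accompanies on-screen graphics, not anything inside the story world, so non-diegetic.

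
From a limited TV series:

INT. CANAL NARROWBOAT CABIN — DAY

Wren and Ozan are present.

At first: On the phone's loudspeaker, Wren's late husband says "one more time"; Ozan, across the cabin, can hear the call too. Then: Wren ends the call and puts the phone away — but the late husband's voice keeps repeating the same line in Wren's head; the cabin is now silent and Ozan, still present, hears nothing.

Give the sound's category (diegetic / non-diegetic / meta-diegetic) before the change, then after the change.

diegetic, meta-diegetic

Before the change: the loudspeaker is an in-world source; both Wren and Ozan hear the call → diegetic.
After the change: with the phone off, the voice continues only as Wren's private mental replay — Ozan can't hear it → meta-diegetic.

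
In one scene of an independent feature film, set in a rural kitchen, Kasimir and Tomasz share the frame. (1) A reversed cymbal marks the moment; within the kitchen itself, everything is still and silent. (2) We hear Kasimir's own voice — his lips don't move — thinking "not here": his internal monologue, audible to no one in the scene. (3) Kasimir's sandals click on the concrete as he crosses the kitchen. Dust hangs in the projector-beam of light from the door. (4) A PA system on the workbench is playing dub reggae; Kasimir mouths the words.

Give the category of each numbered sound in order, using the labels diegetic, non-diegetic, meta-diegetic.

non-diegetic, meta-diegetic, diegetic, diegetic

(1) is non-diegetic: it's a sound-design accent with no in-world source; no one in the scene can hear it.
Sound (2): Kasimir's thought-voice: a private mental sound no other character can hear, so meta-diegetic.
(3) is diegetic: a character's body making contact with the set — an in-world sound.
(4) the music comes from an on-screen device that Kasimir responds to → diegetic.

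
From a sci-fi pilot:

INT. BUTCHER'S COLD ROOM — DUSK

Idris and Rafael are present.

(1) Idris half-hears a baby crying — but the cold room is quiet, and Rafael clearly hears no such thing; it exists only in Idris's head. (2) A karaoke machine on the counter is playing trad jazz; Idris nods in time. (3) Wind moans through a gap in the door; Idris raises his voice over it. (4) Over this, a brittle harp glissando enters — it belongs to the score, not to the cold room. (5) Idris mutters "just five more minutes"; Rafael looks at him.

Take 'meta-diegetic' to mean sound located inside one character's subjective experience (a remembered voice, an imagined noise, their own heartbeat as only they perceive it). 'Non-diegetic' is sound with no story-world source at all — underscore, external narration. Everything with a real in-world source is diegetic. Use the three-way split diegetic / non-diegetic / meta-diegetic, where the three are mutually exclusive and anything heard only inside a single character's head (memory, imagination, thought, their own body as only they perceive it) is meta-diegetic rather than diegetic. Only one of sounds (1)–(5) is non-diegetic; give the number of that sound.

(1) the sound is imagined by Idris; nothing in the story world is producing it and Rafael can't hear it → meta-diegetic.
Sound (2): the music comes from an on-screen device that Idris responds to, so diegetic.
(3) wind is part of the location's real environment → diegetic.
Sound (4): score with no on-screen or off-screen source; it exists for the audience alone, so non-diegetic.
(5) is diegetic: Idris is a character speaking aloud in the scene.
Only (4) is non-diegetic.

4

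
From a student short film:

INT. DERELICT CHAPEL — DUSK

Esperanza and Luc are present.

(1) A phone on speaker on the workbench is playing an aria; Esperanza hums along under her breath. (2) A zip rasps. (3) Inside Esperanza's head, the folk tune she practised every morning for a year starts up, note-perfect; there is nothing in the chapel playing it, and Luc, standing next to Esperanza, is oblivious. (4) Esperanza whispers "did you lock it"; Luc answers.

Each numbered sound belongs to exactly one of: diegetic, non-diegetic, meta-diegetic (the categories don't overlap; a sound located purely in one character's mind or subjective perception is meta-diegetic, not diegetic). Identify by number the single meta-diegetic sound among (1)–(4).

(1) is diegetic: source music from a phone on speaker, which exists in the story world.
Sound (2): an in-world source (a zip); characters could hear it, so diegetic.
Sound (3): it lives in Esperanza's subjectivity, not in the chapel, so meta-diegetic.
Sound (4): spoken by a character present in the story world, so diegetic.
Only (3) is meta-diegetic.

3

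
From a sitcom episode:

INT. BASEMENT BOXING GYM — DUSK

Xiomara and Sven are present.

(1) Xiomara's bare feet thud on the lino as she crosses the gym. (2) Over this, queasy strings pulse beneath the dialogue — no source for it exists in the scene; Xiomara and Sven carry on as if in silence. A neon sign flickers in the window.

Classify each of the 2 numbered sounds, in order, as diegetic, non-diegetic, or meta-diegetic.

diegetic, non-diegetic

(1) is diegetic: Xiomara's footsteps are produced in the story world.
Sound (2): score with no on-screen or off-screen source; it exists for the audience alone, so non-diegetic.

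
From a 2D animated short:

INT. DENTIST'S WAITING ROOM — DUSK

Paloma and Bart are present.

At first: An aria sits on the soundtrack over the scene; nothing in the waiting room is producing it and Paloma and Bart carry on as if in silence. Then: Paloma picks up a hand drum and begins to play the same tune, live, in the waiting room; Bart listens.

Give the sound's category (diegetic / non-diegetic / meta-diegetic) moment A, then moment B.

Moment A: no in-world source exists and no character can hear it — underscore → non-diegetic.
Moment B: a hand drum is now a real source in the story world and the characters hear it → diegetic.

non-diegetic, diegetic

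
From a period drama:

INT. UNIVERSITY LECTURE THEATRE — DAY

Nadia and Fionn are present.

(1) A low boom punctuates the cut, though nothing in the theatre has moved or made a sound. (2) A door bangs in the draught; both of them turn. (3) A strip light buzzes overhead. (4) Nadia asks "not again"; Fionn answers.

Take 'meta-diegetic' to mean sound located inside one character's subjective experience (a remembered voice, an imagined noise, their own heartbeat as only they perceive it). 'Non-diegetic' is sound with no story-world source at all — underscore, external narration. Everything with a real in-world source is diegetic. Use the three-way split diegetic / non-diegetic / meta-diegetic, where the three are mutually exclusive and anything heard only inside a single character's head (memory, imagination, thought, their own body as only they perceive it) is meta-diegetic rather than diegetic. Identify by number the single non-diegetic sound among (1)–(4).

1

(1) nothing in the scene produces it; it's an accent added for the audience → non-diegetic.
(2) is diegetic: an in-world source (a door); characters could hear it.
(3) is diegetic: it's the actual ambient sound of the location.
(4) is diegetic: on-screen dialogue — Nadia speaks and Fionn is there to hear.
Only (1) is non-diegetic.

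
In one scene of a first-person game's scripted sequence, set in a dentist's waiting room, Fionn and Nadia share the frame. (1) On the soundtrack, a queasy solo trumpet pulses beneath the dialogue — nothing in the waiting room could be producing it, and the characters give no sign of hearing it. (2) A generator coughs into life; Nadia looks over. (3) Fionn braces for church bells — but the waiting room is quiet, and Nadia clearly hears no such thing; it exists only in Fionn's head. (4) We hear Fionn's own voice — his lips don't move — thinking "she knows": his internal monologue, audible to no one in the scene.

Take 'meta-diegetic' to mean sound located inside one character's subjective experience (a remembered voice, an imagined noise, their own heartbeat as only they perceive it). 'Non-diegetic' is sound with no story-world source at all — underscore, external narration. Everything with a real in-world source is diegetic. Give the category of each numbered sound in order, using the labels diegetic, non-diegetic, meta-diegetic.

Sound (1): it has no source in the story world and no character can hear it — it's underscore, so non-diegetic.
Sound (2): an in-world source (a generator); characters could hear it, so diegetic.
(3) subjective to Fionn: the waiting room is silent and Nadia hears nothing → meta-diegetic.
(4) it's Fionn's unspoken thought, heard only by the audience via his subjectivity → meta-diegetic.

non-diegetic, diegetic, meta-diegetic, meta-diegetic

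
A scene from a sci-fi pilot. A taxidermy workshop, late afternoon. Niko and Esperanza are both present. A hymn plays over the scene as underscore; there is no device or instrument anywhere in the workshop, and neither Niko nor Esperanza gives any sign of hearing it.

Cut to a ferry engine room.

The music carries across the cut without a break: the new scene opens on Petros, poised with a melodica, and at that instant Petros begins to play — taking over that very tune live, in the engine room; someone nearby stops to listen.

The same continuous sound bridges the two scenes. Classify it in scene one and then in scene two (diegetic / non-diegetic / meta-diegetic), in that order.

Scene one: there's no in-world source anywhere and no character hears it — underscore for the audience only → non-diegetic.
Scene two: from the moment Petros starts playing, the tune is being performed on a melodica inside the story world and another character hears it → diegetic.

non-diegetic, diegetic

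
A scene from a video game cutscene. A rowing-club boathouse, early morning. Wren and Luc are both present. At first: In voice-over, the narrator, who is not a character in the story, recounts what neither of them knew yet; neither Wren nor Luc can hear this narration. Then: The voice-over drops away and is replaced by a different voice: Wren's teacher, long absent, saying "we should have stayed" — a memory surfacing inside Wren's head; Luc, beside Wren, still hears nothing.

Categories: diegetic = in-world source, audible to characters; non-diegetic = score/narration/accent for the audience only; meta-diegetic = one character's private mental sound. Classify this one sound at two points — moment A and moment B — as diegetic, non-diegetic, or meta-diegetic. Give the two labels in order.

Moment A: the external narrator addresses only the audience — outside the story world → non-diegetic.
Moment B: the replacement voice is a memory inside Wren's mind specifically → meta-diegetic.

non-diegetic, meta-diegetic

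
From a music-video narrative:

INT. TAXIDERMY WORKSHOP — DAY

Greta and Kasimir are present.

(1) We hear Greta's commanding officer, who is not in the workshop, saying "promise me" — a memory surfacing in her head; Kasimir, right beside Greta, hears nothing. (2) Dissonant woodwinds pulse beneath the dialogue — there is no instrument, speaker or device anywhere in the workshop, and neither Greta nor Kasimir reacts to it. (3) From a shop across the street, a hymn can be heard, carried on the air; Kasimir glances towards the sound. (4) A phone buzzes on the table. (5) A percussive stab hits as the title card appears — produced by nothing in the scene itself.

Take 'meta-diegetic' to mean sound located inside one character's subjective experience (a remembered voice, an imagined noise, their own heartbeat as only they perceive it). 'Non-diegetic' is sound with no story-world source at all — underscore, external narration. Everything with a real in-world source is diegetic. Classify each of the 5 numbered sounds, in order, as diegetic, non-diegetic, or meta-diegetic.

meta-diegetic, non-diegetic, diegetic, diegetic, non-diegetic

Sound (1): it's Greta's recollection rendered as sound; the other character can't hear it, so meta-diegetic.
(2) is non-diegetic: it has no source in the story world and no character can hear it — it's underscore.
(3) it's coming from a shop across the street — a location within the story world — and Kasimir reacts → diegetic.
(4) the sound comes from a phone physically present in the location → diegetic.
(5) it's a sound-design accent with no in-world source; no one in the scene can hear it → non-diegetic.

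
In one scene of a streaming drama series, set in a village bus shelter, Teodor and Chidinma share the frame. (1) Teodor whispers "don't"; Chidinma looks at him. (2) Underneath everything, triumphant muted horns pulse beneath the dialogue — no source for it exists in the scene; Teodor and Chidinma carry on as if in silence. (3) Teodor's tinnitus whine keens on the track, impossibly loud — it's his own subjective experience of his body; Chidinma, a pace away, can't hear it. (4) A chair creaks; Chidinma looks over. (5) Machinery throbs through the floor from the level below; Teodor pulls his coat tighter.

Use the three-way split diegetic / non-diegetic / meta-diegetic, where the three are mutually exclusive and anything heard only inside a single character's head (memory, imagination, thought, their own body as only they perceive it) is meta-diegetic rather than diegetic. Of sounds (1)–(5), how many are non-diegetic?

1

Sound (1): Teodor is a character speaking aloud in the scene, so diegetic.
(2) is non-diegetic: nothing in the shelter produces it and the characters don't hear it — pure soundtrack.
(3) it's Teodor's internal bodily sensation rendered as sound; only Teodor 'hears' it → meta-diegetic.
(4) is diegetic: a chair is a real object/event in the scene's world.
(5) it's the actual ambient sound of the location → diegetic.
Non-diegetic: (2) — that's 1.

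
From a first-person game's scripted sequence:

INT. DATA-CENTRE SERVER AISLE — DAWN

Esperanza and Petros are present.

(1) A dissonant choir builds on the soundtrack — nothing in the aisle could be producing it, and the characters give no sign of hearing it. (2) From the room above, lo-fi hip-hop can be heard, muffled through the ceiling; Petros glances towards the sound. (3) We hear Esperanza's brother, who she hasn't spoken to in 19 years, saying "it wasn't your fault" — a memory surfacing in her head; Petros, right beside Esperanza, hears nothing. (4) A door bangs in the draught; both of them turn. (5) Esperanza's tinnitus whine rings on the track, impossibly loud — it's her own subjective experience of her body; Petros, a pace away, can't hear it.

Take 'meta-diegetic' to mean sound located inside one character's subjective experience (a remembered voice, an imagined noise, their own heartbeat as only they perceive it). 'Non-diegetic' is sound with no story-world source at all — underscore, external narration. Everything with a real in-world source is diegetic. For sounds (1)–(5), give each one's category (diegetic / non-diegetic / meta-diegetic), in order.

non-diegetic, diegetic, meta-diegetic, diegetic, meta-diegetic

(1) is non-diegetic: score with no on-screen or off-screen source; it exists for the audience alone.
(2) is diegetic: off-screen diegetic: the source is out of frame but still in the story's space.
(3) a remembered line, private to Esperanza — not present in the room, not audible to Petros → meta-diegetic.
(4) is diegetic: the sound comes from a door physically present in the location.
(5) it's Esperanza's internal bodily sensation rendered as sound; only Esperanza 'hears' it → meta-diegetic.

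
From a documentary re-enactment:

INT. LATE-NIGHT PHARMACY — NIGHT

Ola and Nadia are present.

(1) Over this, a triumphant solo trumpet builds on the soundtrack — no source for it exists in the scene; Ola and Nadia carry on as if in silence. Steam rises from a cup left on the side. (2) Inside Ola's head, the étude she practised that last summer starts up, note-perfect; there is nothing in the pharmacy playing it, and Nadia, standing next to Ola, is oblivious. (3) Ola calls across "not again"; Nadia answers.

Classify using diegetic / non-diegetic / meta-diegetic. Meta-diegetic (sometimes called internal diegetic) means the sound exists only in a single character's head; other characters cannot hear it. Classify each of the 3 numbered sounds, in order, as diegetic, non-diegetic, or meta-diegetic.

non-diegetic, meta-diegetic, diegetic

(1) is non-diegetic: it has no source in the story world and no character can hear it — it's underscore.
(2) is meta-diegetic: remembered music, private to Ola — Nadia is oblivious because it isn't in the room.
(3) is diegetic: spoken by a character present in the story world.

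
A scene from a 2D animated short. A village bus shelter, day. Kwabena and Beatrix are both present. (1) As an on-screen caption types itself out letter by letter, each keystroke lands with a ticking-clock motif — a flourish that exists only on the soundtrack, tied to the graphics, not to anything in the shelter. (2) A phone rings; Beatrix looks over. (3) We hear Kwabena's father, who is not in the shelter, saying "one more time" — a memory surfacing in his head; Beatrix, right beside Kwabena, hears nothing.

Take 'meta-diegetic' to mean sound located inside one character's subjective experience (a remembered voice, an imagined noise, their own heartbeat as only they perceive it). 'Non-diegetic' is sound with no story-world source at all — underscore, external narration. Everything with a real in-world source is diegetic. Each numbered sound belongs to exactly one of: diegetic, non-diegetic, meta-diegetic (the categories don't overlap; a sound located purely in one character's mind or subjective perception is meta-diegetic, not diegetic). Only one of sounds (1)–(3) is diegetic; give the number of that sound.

(1) sound married to a title/caption — outside the diegesis by definition → non-diegetic.
(2) is diegetic: a phone is a real object/event in the scene's world.
Sound (3): a remembered line, private to Kwabena — not present in the room, not audible to Beatrix, so meta-diegetic.
Only (2) is diegetic.

2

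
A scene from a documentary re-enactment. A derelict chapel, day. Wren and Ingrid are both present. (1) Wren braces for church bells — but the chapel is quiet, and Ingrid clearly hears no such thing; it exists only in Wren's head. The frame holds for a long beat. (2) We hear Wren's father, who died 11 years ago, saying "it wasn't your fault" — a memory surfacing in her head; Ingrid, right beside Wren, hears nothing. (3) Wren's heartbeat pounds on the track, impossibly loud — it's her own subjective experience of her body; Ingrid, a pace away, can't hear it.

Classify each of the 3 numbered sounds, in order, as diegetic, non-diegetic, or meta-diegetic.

(1) Wren alone 'hears' it — an imagined sound, not present in the space → meta-diegetic.
(2) is meta-diegetic: it's Wren's recollection rendered as sound; the other character can't hear it.
(3) is meta-diegetic: point-of-audition from inside Wren's body; not a sound in the room.

meta-diegetic, meta-diegetic, meta-diegetic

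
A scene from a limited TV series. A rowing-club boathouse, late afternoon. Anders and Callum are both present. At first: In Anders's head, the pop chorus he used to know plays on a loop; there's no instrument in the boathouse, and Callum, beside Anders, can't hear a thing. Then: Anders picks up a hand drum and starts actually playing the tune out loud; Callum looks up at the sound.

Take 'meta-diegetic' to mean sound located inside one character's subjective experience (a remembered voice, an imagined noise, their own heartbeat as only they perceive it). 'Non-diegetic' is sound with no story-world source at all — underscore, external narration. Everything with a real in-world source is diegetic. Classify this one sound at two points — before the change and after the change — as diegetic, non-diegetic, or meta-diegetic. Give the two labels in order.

meta-diegetic, diegetic

Before the change: the tune exists only as Anders's private memory; Callum can't hear it → meta-diegetic.
After the change: Anders is now producing it live on a hand drum, in the room, and Callum hears it → diegetic.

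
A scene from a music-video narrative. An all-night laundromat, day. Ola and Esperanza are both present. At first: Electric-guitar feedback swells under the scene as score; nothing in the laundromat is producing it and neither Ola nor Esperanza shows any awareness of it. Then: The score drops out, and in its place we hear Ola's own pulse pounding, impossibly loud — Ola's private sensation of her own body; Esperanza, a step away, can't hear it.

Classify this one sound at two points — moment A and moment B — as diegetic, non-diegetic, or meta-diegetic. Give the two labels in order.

non-diegetic, meta-diegetic

Moment A: underscore with no in-world source, inaudible to the characters → non-diegetic.
Moment B: the body sound is Ola's subjective perception alone — Esperanza can't hear it → meta-diegetic.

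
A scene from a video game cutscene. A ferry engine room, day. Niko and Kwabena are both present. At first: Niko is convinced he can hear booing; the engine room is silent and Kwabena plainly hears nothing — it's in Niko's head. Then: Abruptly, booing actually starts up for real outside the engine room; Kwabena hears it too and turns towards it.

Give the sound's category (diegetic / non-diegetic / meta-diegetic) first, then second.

First: only Niko 'hears' it — imagined, in his mind → meta-diegetic.
Second: now there's a real external source and Kwabena hears it too — in the story world → diegetic.

meta-diegetic, diegetic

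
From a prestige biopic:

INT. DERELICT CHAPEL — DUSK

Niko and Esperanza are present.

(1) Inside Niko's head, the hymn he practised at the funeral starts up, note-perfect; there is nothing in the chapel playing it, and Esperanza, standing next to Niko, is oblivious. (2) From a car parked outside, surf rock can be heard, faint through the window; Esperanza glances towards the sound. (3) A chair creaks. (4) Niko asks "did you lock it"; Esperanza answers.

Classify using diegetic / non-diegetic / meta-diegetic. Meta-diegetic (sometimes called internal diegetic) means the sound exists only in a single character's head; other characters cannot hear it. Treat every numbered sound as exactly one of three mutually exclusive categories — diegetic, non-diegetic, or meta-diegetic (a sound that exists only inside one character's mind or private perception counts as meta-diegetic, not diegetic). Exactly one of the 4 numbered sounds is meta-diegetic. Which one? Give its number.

1

(1) is meta-diegetic: the music is a memory playing inside Niko's mind alone; no real-world source, Esperanza can't hear it.
(2) is diegetic: it's coming from a car parked outside — a location within the story world — and Esperanza reacts.
(3) a chair is a real object/event in the scene's world → diegetic.
Sound (4): spoken by a character present in the story world, so diegetic.
Only (1) is meta-diegetic.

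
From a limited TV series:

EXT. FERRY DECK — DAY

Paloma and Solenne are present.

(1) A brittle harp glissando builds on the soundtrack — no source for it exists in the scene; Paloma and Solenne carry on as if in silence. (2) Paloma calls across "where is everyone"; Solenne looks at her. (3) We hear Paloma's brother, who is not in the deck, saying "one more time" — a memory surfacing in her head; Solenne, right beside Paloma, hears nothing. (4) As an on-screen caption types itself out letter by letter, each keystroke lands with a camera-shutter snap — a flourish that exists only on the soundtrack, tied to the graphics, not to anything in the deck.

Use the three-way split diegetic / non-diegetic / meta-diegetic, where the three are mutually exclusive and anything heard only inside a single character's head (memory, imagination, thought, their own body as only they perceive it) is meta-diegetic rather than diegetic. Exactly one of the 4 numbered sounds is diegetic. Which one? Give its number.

(1) score with no on-screen or off-screen source; it exists for the audience alone → non-diegetic.
Sound (2): on-screen dialogue — Paloma speaks and Solenne is there to hear, so diegetic.
(3) is meta-diegetic: it's Paloma's recollection rendered as sound; the other character can't hear it.
(4) the caption isn't part of the story world, so neither is the sound tied to it → non-diegetic.
Only (2) is diegetic.

2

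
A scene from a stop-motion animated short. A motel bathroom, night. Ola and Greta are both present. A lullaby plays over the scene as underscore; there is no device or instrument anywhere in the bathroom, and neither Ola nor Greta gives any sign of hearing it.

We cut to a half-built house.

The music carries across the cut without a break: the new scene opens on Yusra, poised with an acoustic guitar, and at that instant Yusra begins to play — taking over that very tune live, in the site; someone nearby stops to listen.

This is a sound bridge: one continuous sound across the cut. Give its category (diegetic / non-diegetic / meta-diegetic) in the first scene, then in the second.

non-diegetic, diegetic

Scene one: there's no in-world source anywhere and no character hears it — underscore for the audience only → non-diegetic.
Scene two: from the moment Yusra starts playing, the tune is being performed on an acoustic guitar inside the story world and another character hears it → diegetic.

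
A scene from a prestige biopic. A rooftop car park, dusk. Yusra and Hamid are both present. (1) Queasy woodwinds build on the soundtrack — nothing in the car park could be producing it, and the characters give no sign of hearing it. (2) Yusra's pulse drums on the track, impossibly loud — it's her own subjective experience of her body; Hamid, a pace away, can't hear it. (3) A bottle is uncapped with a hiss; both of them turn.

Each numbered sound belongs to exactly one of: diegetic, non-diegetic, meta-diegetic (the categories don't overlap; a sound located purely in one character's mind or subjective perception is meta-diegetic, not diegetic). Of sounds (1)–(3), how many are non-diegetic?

1

Sound (1): it has no source in the story world and no character can hear it — it's underscore, so non-diegetic.
Sound (2): point-of-audition from inside Yusra's body; not a sound in the room, so meta-diegetic.
(3) the sound comes from a bottle physically present in the location → diegetic.
Non-diegetic: (1) — that's 1.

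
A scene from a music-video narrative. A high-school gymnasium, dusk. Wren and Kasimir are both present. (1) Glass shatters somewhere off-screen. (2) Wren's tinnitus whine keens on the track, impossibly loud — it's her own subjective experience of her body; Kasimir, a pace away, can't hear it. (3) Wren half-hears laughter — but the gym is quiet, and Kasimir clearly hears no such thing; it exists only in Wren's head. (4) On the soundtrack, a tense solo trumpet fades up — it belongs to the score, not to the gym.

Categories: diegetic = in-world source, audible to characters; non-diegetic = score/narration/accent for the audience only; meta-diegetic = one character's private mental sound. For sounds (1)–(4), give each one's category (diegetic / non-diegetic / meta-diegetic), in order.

Sound (1): an in-world source (glass); characters could hear it, so diegetic.
(2) a subjective body sound — Wren's private perception, inaudible to Kasimir → meta-diegetic.
(3) is meta-diegetic: subjective to Wren: the gym is silent and Kasimir hears nothing.
(4) is non-diegetic: it has no source in the story world and no character can hear it — it's underscore.

diegetic, meta-diegetic, meta-diegetic, non-diegetic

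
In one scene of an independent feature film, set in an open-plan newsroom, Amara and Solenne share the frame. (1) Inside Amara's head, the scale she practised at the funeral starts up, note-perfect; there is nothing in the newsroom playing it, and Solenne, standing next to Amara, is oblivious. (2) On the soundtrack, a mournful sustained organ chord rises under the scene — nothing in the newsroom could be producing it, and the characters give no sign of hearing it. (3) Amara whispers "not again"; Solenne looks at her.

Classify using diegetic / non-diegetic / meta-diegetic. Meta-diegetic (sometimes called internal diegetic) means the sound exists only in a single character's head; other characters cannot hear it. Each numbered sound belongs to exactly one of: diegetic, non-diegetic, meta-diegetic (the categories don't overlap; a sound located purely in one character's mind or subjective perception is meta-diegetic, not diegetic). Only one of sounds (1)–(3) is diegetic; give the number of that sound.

3

(1) remembered music, private to Amara — Solenne is oblivious because it isn't in the room → meta-diegetic.
(2) is non-diegetic: nothing in the newsroom produces it and the characters don't hear it — pure soundtrack.
(3) is diegetic: on-screen dialogue — Amara speaks and Solenne is there to hear.
Only (3) is diegetic.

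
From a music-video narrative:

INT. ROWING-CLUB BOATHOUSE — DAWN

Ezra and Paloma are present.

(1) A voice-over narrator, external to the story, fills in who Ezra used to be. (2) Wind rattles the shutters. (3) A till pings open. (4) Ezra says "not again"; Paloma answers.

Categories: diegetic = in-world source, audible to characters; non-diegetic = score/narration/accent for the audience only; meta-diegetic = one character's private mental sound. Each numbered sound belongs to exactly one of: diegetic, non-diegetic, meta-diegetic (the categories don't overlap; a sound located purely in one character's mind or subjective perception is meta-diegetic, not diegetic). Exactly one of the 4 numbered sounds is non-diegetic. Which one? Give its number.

Sound (1): external voice-over — not a character, not heard by anyone in the scene, so non-diegetic.
(2) it's the actual ambient sound of the location → diegetic.
Sound (3): the sound comes from a till physically present in the location, so diegetic.
Sound (4): spoken by a character present in the story world, so diegetic.
Only (1) is non-diegetic.

1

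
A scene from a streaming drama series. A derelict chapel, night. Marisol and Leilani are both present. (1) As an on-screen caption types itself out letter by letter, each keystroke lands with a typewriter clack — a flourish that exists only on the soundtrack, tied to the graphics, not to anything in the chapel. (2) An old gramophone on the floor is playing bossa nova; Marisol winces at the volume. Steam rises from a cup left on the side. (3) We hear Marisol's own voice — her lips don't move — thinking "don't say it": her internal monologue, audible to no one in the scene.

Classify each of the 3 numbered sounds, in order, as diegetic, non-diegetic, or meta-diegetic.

(1) is non-diegetic: it accompanies on-screen graphics, not anything inside the story world.
Sound (2): an old gramophone is a physical source in the scene and Marisol reacts to it, so diegetic.
Sound (3): internal monologue — inside Marisol's mind, not spoken into the scene, so meta-diegetic.

non-diegetic, diegetic, meta-diegetic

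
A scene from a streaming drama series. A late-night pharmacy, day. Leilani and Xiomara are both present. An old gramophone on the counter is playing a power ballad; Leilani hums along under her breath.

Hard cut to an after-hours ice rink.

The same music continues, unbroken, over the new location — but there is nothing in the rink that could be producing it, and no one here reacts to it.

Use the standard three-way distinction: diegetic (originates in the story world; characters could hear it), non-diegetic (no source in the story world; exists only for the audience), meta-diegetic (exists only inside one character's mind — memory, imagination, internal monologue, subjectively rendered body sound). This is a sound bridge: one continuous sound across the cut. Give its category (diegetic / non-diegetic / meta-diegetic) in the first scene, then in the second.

Scene one: an old gramophone is an on-screen source and Leilani reacts to it → diegetic.
Scene two: there is no source in the rink and no one hears it — it's now underscore → non-diegetic.

diegetic, non-diegetic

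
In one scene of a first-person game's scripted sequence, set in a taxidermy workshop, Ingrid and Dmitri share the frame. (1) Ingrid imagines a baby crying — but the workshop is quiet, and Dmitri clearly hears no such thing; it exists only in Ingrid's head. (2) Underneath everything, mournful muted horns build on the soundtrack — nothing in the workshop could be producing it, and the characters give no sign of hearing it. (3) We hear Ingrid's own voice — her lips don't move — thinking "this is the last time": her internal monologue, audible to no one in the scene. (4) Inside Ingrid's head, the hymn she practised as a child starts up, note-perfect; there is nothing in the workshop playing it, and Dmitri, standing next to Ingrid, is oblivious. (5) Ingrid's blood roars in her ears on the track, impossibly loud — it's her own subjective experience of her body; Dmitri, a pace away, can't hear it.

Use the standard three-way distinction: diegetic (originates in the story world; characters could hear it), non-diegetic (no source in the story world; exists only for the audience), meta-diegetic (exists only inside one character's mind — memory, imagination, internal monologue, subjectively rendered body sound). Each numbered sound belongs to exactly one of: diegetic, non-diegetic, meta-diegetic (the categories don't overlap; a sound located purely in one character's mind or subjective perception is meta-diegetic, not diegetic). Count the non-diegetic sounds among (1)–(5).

1

(1) subjective to Ingrid: the workshop is silent and Dmitri hears nothing → meta-diegetic.
Sound (2): nothing in the workshop produces it and the characters don't hear it — pure soundtrack, so non-diegetic.
Sound (3): it's Ingrid's unspoken thought, heard only by the audience via her subjectivity, so meta-diegetic.
(4) is meta-diegetic: it lives in Ingrid's subjectivity, not in the workshop.
(5) a subjective body sound — Ingrid's private perception, inaudible to Dmitri → meta-diegetic.
So 1 of the 5 is non-diegetic: (2).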